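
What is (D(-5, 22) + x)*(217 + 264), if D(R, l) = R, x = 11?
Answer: 2886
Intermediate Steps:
(D(-5, 22) + x)*(217 + 264) = (-5 + 11)*(217 + 264) = 6*481 = 2886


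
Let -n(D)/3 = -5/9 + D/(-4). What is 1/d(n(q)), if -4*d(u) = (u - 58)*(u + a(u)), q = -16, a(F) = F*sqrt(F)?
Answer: -54/108035 + 18*I*sqrt(93)/108035 ≈ -0.00049984 + 0.0016068*I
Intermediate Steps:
a(F) = F**(3/2)
n(D) = 5/3 + 3*D/4 (n(D) = -3*(-5/9 + D/(-4)) = -3*(-5*1/9 + D*(-1/4)) = -3*(-5/9 - D/4) = 5/3 + 3*D/4)
d(u) = -(-58 + u)*(u + u**(3/2))/4 (d(u) = -(u - 58)*(u + u**(3/2))/4 = -(-58 + u)*(u + u**(3/2))/4)
1/d(n(q)) = 1/(-(5/3 + (3/4)*(-16))**2/4 - (5/3 + (3/4)*(-16))**(5/2)/4 + 29*(5/3 + (3/4)*(-16))/2 + 29*(5/3 + (3/4)*(-16))**(3/2)/2) = 1/(-(5/3 - 12)**2/4 - (5/3 - 12)**(5/2)/4 + 29*(5/3 - 12)/2 + 29*(5/3 - 12)**(3/2)/2) = 1/(-(-31/3)**2/4 - 961*I*sqrt(93)/108 + (29/2)*(-31/3) + 29*(-31/3)**(3/2)/2) = 1/(-1/4*961/9 - 961*I*sqrt(93)/108 - 899/6 + 29*(-31*I*sqrt(93)/9)/2) = 1/(-961/36 - 961*I*sqrt(93)/108 - 899/6 - 899*I*sqrt(93)/18) = 1/(-6355/36 - 6355*I*sqrt(93)/108)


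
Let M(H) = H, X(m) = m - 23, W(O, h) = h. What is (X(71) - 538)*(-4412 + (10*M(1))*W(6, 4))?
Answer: 2142280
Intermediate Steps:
X(m) = -23 + m
(X(71) - 538)*(-4412 + (10*M(1))*W(6, 4)) = ((-23 + 71) - 538)*(-4412 + (10*1)*4) = (48 - 538)*(-4412 + 10*4) = -490*(-4412 + 40) = -490*(-4372) = 2142280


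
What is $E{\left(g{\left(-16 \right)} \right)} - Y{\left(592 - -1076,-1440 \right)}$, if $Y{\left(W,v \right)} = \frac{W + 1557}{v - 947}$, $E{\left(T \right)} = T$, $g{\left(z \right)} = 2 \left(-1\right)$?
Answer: $- \frac{1549}{2387} \approx -0.64893$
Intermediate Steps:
$g{\left(z \right)} = -2$
$Y{\left(W,v \right)} = \frac{1557 + W}{-947 + v}$ ($Y{\left(W,v \right)} = \frac{1557 + W}{v - 947} = \frac{1557 + W}{-947 + v}$)
$E{\left(g{\left(-16 \right)} \right)} - Y{\left(592 - -1076,-1440 \right)} = -2 - \frac{1557 + \left(592 - -1076\right)}{-947 - 1440} = -2 - \frac{1557 + \left(592 + 1076\right)}{-2387} = -2 - - \frac{1557 + 1668}{2387} = -2 - \left(- \frac{1}{2387}\right) 3225 = -2 - - \frac{3225}{2387} = -2 + \frac{3225}{2387} = - \frac{1549}{2387}$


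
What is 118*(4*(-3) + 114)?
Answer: 12036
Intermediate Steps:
118*(4*(-3) + 114) = 118*(-12 + 114) = 118*102 = 12036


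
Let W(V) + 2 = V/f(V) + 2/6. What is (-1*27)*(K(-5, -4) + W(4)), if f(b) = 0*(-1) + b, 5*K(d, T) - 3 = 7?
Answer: -36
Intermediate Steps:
K(d, T) = 2 (K(d, T) = ⅗ + (⅕)*7 = ⅗ + 7/5 = 2)
f(b) = b (f(b) = 0 + b = b)
W(V) = -⅔ (W(V) = -2 + (V/V + 2/6) = -2 + (1 + 2*(⅙)) = -2 + (1 + ⅓) = -2 + 4/3 = -⅔)
(-1*27)*(K(-5, -4) + W(4)) = (-1*27)*(2 - ⅔) = -27*4/3 = -36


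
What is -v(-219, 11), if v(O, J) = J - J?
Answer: 0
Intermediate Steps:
v(O, J) = 0
-v(-219, 11) = -1*0 = 0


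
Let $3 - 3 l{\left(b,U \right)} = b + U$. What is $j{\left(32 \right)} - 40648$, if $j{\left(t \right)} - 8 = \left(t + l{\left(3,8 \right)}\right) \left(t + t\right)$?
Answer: $- \frac{116288}{3} \approx -38763.0$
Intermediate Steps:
$l{\left(b,U \right)} = 1 - \frac{U}{3} - \frac{b}{3}$ ($l{\left(b,U \right)} = 1 - \frac{b + U}{3} = 1 - \frac{U + b}{3} = 1 - \left(\frac{U}{3} + \frac{b}{3}\right) = 1 - \frac{U}{3} - \frac{b}{3}$)
$j{\left(t \right)} = 8 + 2 t \left(- \frac{8}{3} + t\right)$ ($j{\left(t \right)} = 8 + \left(t - \frac{8}{3}\right) \left(t + t\right) = 8 + \left(t - \frac{8}{3}\right) 2 t = 8 + \left(- \frac{8}{3} + t\right) 2 t = 8 + 2 t \left(- \frac{8}{3} + t\right)$)
$j{\left(32 \right)} - 40648 = \left(8 + 2 \cdot 32^{2} - \frac{512}{3}\right) - 40648 = \left(8 + 2 \cdot 1024 - \frac{512}{3}\right) - 40648 = \left(8 + 2048 - \frac{512}{3}\right) - 40648 = \frac{5656}{3} - 40648 = - \frac{116288}{3}$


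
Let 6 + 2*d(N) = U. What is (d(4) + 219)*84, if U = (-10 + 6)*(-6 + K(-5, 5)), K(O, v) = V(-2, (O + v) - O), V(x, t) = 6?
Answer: 18144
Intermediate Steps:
K(O, v) = 6
U = 0 (U = (-10 + 6)*(-6 + 6) = -4*0 = 0)
d(N) = -3 (d(N) = -3 + (½)*0 = -3 + 0 = -3)
(d(4) + 219)*84 = (-3 + 219)*84 = 216*84 = 18144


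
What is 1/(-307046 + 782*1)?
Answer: -1/306264 ≈ -3.2652e-6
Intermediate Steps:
1/(-307046 + 782*1) = 1/(-307046 + 782) = 1/(-306264) = -1/306264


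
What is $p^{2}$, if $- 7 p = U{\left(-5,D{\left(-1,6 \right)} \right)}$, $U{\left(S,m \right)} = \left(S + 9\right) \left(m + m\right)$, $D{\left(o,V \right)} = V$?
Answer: $\frac{2304}{49} \approx 47.02$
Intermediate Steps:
$U{\left(S,m \right)} = 2 m \left(9 + S\right)$ ($U{\left(S,m \right)} = \left(9 + S\right) 2 m = 2 m \left(9 + S\right)$)
$p = - \frac{48}{7}$ ($p = - \frac{2 \cdot 6 \left(9 - 5\right)}{7} = - \frac{2 \cdot 6 \cdot 4}{7} = \left(- \frac{1}{7}\right) 48 = - \frac{48}{7} \approx -6.8571$)
$p^{2} = \left(- \frac{48}{7}\right)^{2} = \frac{2304}{49}$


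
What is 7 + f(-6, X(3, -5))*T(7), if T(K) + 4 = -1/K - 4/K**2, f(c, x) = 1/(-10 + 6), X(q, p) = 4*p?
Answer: 1579/196 ≈ 8.0561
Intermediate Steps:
f(c, x) = -1/4 (f(c, x) = 1/(-4) = -1/4)
T(K) = -4 - 1/K - 4/K**2 (T(K) = -4 + (-1/K - 4/K**2) = -4 - 1/K - 4/K**2)
7 + f(-6, X(3, -5))*T(7) = 7 - (-4 - 1/7 - 4/7**2)/4 = 7 - (-4 - 1*1/7 - 4*1/49)/4 = 7 - (-4 - 1/7 - 4/49)/4 = 7 - 1/4*(-207/49) = 7 + 207/196 = 1579/196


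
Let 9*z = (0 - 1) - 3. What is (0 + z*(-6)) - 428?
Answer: -1276/3 ≈ -425.33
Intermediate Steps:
z = -4/9 (z = ((0 - 1) - 3)/9 = (-1 - 3)/9 = (1/9)*(-4) = -4/9 ≈ -0.44444)
(0 + z*(-6)) - 428 = (0 - 4/9*(-6)) - 428 = (0 + 8/3) - 428 = 8/3 - 428 = -1276/3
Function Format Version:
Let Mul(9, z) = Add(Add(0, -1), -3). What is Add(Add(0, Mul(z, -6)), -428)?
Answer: Rational(-1276, 3) ≈ -425.33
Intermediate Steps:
z = Rational(-4, 9) (z = Mul(Rational(1, 9), Add(Add(0, -1), -3)) = Mul(Rational(1, 9), Add(-1, -3)) = Mul(Rational(1, 9), -4) = Rational(-4, 9) ≈ -0.44444)
Add(Add(0, Mul(z, -6)), -428) = Add(Add(0, Mul(Rational(-4, 9), -6)), -428) = Add(Add(0, Rational(8, 3)), -428) = Add(Rational(8, 3), -428) = Rational(-1276, 3)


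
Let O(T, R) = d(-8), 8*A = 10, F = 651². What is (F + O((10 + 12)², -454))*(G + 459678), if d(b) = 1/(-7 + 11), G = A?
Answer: 3117002251985/16 ≈ 1.9481e+11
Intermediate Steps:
F = 423801
A = 5/4 (A = (⅛)*10 = 5/4 ≈ 1.2500)
G = 5/4 ≈ 1.2500
d(b) = ¼ (d(b) = 1/4 = ¼)
O(T, R) = ¼
(F + O((10 + 12)², -454))*(G + 459678) = (423801 + ¼)*(5/4 + 459678) = (1695205/4)*(1838717/4) = 3117002251985/16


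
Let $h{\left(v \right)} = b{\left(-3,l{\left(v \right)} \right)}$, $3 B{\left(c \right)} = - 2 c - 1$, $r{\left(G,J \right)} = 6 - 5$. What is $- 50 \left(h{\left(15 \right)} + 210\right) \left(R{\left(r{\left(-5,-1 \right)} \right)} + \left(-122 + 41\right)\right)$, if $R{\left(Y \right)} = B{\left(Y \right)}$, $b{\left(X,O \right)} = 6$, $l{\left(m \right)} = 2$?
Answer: $885600$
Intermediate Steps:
$r{\left(G,J \right)} = 1$ ($r{\left(G,J \right)} = 6 - 5 = 1$)
$B{\left(c \right)} = - \frac{1}{3} - \frac{2 c}{3}$ ($B{\left(c \right)} = \frac{- 2 c - 1}{3} = \frac{-1 - 2 c}{3} = - \frac{1}{3} - \frac{2 c}{3}$)
$h{\left(v \right)} = 6$
$R{\left(Y \right)} = - \frac{1}{3} - \frac{2 Y}{3}$
$- 50 \left(h{\left(15 \right)} + 210\right) \left(R{\left(r{\left(-5,-1 \right)} \right)} + \left(-122 + 41\right)\right) = - 50 \left(6 + 210\right) \left(\left(- \frac{1}{3} - \frac{2}{3}\right) + \left(-122 + 41\right)\right) = - 50 \cdot 216 \left(\left(- \frac{1}{3} - \frac{2}{3}\right) - 81\right) = - 50 \cdot 216 \left(-1 - 81\right) = - 50 \cdot 216 \left(-82\right) = \left(-50\right) \left(-17712\right) = 885600$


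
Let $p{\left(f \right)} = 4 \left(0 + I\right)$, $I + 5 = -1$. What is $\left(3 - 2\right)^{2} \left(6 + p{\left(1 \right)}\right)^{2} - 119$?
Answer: $205$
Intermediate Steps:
$I = -6$ ($I = -5 - 1 = -6$)
$p{\left(f \right)} = -24$ ($p{\left(f \right)} = 4 \left(0 - 6\right) = 4 \left(-6\right) = -24$)
$\left(3 - 2\right)^{2} \left(6 + p{\left(1 \right)}\right)^{2} - 119 = \left(3 - 2\right)^{2} \left(6 - 24\right)^{2} - 119 = 1^{2} \left(-18\right)^{2} - 119 = 1 \cdot 324 - 119 = 324 - 119 = 205$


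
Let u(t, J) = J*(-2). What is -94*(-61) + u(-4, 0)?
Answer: 5734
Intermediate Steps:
u(t, J) = -2*J
-94*(-61) + u(-4, 0) = -94*(-61) - 2*0 = 5734 + 0 = 5734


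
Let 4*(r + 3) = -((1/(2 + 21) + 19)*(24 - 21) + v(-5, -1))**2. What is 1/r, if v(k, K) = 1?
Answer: -2116/1793917 ≈ -0.0011795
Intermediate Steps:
r = -1793917/2116 (r = -3 + (-((1/(2 + 21) + 19)*(24 - 21) + 1)**2)/4 = -3 + (-((1/23 + 19)*3 + 1)**2)/4 = -3 + (-((438/23)*3 + 1)**2)/4 = -3 + (-(1314/23 + 1)**2)/4 = -3 + (-(1337/23)**2)/4 = -3 + (-1*1787569/529)/4 = -3 + (1/4)*(-1787569/529) = -3 - 1787569/2116 = -1793917/2116 ≈ -847.79)
1/r = 1/(-1793917/2116) = -2116/1793917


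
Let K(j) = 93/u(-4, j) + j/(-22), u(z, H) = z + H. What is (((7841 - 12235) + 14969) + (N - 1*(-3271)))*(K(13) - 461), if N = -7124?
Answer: -100100663/33 ≈ -3.0334e+6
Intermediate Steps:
u(z, H) = H + z
K(j) = 93/(-4 + j) - j/22 (K(j) = 93/(j - 4) + j/(-22) = 93/(-4 + j) + j*(-1/22) = 93/(-4 + j) - j/22)
(((7841 - 12235) + 14969) + (N - 1*(-3271)))*(K(13) - 461) = (((7841 - 12235) + 14969) + (-7124 - 1*(-3271)))*((2046 - 1*13*(-4 + 13))/(22*(-4 + 13)) - 461) = ((-4394 + 14969) + (-7124 + 3271))*((1/22)*(2046 - 1*13*9)/9 - 461) = (10575 - 3853)*((1/22)*(1/9)*(2046 - 117) - 461) = 6722*((1/22)*(1/9)*1929 - 461) = 6722*(643/66 - 461) = 6722*(-29783/66) = -100100663/33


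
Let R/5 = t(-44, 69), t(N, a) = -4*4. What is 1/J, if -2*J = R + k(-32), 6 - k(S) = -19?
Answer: 2/55 ≈ 0.036364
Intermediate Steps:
k(S) = 25 (k(S) = 6 - 1*(-19) = 6 + 19 = 25)
t(N, a) = -16
R = -80 (R = 5*(-16) = -80)
J = 55/2 (J = -(-80 + 25)/2 = -1/2*(-55) = 55/2 ≈ 27.500)
1/J = 1/(55/2) = 2/55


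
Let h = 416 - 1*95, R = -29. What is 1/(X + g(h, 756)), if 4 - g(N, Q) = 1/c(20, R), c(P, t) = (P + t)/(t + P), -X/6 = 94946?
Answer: -1/569673 ≈ -1.7554e-6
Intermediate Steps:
X = -569676 (X = -6*94946 = -569676)
h = 321 (h = 416 - 95 = 321)
c(P, t) = 1 (c(P, t) = (P + t)/(P + t) = 1)
g(N, Q) = 3 (g(N, Q) = 4 - 1/1 = 4 - 1*1 = 4 - 1 = 3)
1/(X + g(h, 756)) = 1/(-569676 + 3) = 1/(-569673) = -1/569673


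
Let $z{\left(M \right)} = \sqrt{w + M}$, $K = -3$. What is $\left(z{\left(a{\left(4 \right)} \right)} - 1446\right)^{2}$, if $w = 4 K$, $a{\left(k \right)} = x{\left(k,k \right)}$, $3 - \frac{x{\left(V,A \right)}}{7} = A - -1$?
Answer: $\left(1446 - i \sqrt{26}\right)^{2} \approx 2.0909 \cdot 10^{6} - 1.475 \cdot 10^{4} i$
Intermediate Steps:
$x{\left(V,A \right)} = 14 - 7 A$ ($x{\left(V,A \right)} = 21 - 7 \left(A - -1\right) = 21 - 7 \left(A + 1\right) = 21 - 7 \left(1 + A\right) = 21 - \left(7 + 7 A\right) = 14 - 7 A$)
$a{\left(k \right)} = 14 - 7 k$
$w = -12$ ($w = 4 \left(-3\right) = -12$)
$z{\left(M \right)} = \sqrt{-12 + M}$
$\left(z{\left(a{\left(4 \right)} \right)} - 1446\right)^{2} = \left(\sqrt{-12 + \left(14 - 28\right)} - 1446\right)^{2} = \left(\sqrt{-12 - 14} - 1446\right)^{2} = \left(\sqrt{-26} - 1446\right)^{2} = \left(i \sqrt{26} - 1446\right)^{2} = \left(-1446 + i \sqrt{26}\right)^{2}$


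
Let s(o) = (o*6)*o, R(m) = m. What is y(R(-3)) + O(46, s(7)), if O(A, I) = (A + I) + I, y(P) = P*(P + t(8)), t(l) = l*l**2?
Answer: -893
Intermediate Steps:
s(o) = 6*o**2 (s(o) = (6*o)*o = 6*o**2)
t(l) = l**3
y(P) = P*(512 + P) (y(P) = P*(P + 8**3) = P*(P + 512) = P*(512 + P))
O(A, I) = A + 2*I
y(R(-3)) + O(46, s(7)) = -3*(512 - 3) + (46 + 2*(6*7**2)) = -3*509 + (46 + 2*(6*49)) = -1527 + (46 + 2*294) = -1527 + (46 + 588) = -1527 + 634 = -893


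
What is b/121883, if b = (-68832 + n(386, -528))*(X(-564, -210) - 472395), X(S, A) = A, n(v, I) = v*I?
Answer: 128851027200/121883 ≈ 1.0572e+6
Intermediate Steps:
n(v, I) = I*v
b = 128851027200 (b = (-68832 - 528*386)*(-210 - 472395) = (-68832 - 203808)*(-472605) = -272640*(-472605) = 128851027200)
b/121883 = 128851027200/121883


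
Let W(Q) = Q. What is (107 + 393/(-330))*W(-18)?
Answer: -104751/55 ≈ -1904.6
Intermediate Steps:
(107 + 393/(-330))*W(-18) = (107 + 393/(-330))*(-18) = (107 + 393*(-1/330))*(-18) = (107 - 131/110)*(-18) = (11639/110)*(-18) = -104751/55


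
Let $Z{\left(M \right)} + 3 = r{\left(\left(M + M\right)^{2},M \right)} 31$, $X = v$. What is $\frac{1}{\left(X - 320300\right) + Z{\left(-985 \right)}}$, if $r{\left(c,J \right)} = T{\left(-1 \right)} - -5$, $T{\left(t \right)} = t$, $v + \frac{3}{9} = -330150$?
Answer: $- \frac{3}{1950988} \approx -1.5377 \cdot 10^{-6}$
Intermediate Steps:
$v = - \frac{990451}{3}$ ($v = - \frac{1}{3} - 330150 = - \frac{990451}{3} \approx -3.3015 \cdot 10^{5}$)
$X = - \frac{990451}{3} \approx -3.3015 \cdot 10^{5}$
$r{\left(c,J \right)} = 4$ ($r{\left(c,J \right)} = -1 - -5 = -1 + 5 = 4$)
$Z{\left(M \right)} = 121$ ($Z{\left(M \right)} = -3 + 4 \cdot 31 = -3 + 124 = 121$)
$\frac{1}{\left(X - 320300\right) + Z{\left(-985 \right)}} = \frac{1}{\left(- \frac{990451}{3} - 320300\right) + 121} = \frac{1}{- \frac{1951351}{3} + 121} = \frac{1}{- \frac{1950988}{3}} = - \frac{3}{1950988}$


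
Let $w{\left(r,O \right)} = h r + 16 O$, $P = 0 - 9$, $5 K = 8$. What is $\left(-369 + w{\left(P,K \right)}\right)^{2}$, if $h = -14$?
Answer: $\frac{1181569}{25} \approx 47263.0$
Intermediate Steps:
$K = \frac{8}{5}$ ($K = \frac{1}{5} \cdot 8 = \frac{8}{5} \approx 1.6$)
$P = -9$
$w{\left(r,O \right)} = - 14 r + 16 O$
$\left(-369 + w{\left(P,K \right)}\right)^{2} = \left(-369 + \left(\left(-14\right) \left(-9\right) + 16 \cdot \frac{8}{5}\right)\right)^{2} = \left(-369 + \left(126 + \frac{128}{5}\right)\right)^{2} = \left(-369 + \frac{758}{5}\right)^{2} = \left(- \frac{1087}{5}\right)^{2} = \frac{1181569}{25}$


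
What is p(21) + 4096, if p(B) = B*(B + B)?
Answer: 4978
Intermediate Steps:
p(B) = 2*B**2 (p(B) = B*(2*B) = 2*B**2)
p(21) + 4096 = 2*21**2 + 4096 = 2*441 + 4096 = 882 + 4096 = 4978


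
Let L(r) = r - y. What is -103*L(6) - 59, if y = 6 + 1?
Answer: 44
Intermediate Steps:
y = 7
L(r) = -7 + r (L(r) = r - 1*7 = r - 7 = -7 + r)
-103*L(6) - 59 = -103*(-7 + 6) - 59 = -103*(-1) - 59 = 103 - 59 = 44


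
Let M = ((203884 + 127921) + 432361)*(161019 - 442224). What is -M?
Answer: 214887300030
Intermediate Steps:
M = -214887300030 (M = (331805 + 432361)*(-281205) = 764166*(-281205) = -214887300030)
-M = -1*(-214887300030) = 214887300030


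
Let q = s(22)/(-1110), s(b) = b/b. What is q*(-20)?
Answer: 2/111 ≈ 0.018018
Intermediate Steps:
s(b) = 1
q = -1/1110 (q = 1/(-1110) = 1*(-1/1110) = -1/1110 ≈ -0.00090090)
q*(-20) = -1/1110*(-20) = 2/111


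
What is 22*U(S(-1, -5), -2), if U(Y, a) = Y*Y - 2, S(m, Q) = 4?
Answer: 308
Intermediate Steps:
U(Y, a) = -2 + Y² (U(Y, a) = Y² - 2 = -2 + Y²)
22*U(S(-1, -5), -2) = 22*(-2 + 4²) = 22*(-2 + 16) = 22*14 = 308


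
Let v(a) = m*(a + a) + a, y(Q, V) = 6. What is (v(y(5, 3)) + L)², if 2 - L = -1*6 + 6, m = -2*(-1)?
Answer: 1024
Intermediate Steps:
m = 2
L = 2 (L = 2 - (-1*6 + 6) = 2 - (-6 + 6) = 2 - 1*0 = 2 + 0 = 2)
v(a) = 5*a (v(a) = 2*(a + a) + a = 2*(2*a) + a = 4*a + a = 5*a)
(v(y(5, 3)) + L)² = (5*6 + 2)² = (30 + 2)² = 32² = 1024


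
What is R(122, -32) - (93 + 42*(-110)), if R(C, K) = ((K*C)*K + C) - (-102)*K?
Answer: 126313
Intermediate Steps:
R(C, K) = C + 102*K + C*K**2 (R(C, K) = ((C*K)*K + C) + 102*K = (C*K**2 + C) + 102*K = (C + C*K**2) + 102*K = C + 102*K + C*K**2)
R(122, -32) - (93 + 42*(-110)) = (122 + 102*(-32) + 122*(-32)**2) - (93 + 42*(-110)) = (122 - 3264 + 122*1024) - (93 - 4620) = (122 - 3264 + 124928) - 1*(-4527) = 121786 + 4527 = 126313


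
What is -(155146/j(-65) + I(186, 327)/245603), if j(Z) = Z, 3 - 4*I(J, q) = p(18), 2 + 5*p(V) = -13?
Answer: 76208645881/31928390 ≈ 2386.9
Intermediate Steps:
p(V) = -3 (p(V) = -⅖ + (⅕)*(-13) = -⅖ - 13/5 = -3)
I(J, q) = 3/2 (I(J, q) = ¾ - ¼*(-3) = ¾ + ¾ = 3/2)
-(155146/j(-65) + I(186, 327)/245603) = -(155146/(-65) + (3/2)/245603) = -(155146*(-1/65) + (3/2)*(1/245603)) = -(-155146/65 + 3/491206) = -1*(-76208645881/31928390) = 76208645881/31928390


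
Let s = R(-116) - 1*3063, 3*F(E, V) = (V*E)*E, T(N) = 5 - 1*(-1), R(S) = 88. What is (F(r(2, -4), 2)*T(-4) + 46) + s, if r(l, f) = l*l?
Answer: -2865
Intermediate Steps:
r(l, f) = l²
T(N) = 6 (T(N) = 5 + 1 = 6)
F(E, V) = V*E²/3 (F(E, V) = ((V*E)*E)/3 = ((E*V)*E)/3 = (V*E²)/3 = V*E²/3)
s = -2975 (s = 88 - 1*3063 = 88 - 3063 = -2975)
(F(r(2, -4), 2)*T(-4) + 46) + s = (((⅓)*2*(2²)²)*6 + 46) - 2975 = (((⅓)*2*4²)*6 + 46) - 2975 = (((⅓)*2*16)*6 + 46) - 2975 = ((32/3)*6 + 46) - 2975 = (64 + 46) - 2975 = 110 - 2975 = -2865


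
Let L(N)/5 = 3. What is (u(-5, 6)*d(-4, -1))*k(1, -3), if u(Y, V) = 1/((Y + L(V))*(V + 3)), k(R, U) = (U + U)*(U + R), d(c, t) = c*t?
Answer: 8/15 ≈ 0.53333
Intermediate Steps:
L(N) = 15 (L(N) = 5*3 = 15)
k(R, U) = 2*U*(R + U) (k(R, U) = (2*U)*(R + U) = 2*U*(R + U))
u(Y, V) = 1/((3 + V)*(15 + Y)) (u(Y, V) = 1/((Y + 15)*(V + 3)) = 1/((15 + Y)*(3 + V)) = 1/((3 + V)*(15 + Y)))
(u(-5, 6)*d(-4, -1))*k(1, -3) = ((-4*(-1))/(45 + 3*(-5) + 15*6 + 6*(-5)))*(2*(-3)*(1 - 3)) = (4/(45 - 15 + 90 - 30))*(2*(-3)*(-2)) = (4/90)*12 = ((1/90)*4)*12 = (2/45)*12 = 8/15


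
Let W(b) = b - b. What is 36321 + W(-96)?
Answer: 36321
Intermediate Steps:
W(b) = 0
36321 + W(-96) = 36321 + 0 = 36321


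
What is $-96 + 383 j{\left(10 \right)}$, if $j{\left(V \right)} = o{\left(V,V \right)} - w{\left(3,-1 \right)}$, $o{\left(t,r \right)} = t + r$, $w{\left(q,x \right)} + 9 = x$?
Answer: $11394$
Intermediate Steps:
$w{\left(q,x \right)} = -9 + x$
$o{\left(t,r \right)} = r + t$
$j{\left(V \right)} = 10 + 2 V$ ($j{\left(V \right)} = \left(V + V\right) - \left(-9 - 1\right) = 2 V - -10 = 2 V + 10 = 10 + 2 V$)
$-96 + 383 j{\left(10 \right)} = -96 + 383 \left(10 + 2 \cdot 10\right) = -96 + 383 \left(10 + 20\right) = -96 + 383 \cdot 30 = -96 + 11490 = 11394$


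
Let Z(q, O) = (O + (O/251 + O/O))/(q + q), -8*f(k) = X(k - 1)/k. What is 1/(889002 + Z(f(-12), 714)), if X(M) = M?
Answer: 3263/2892164934 ≈ 1.1282e-6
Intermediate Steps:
f(k) = -(-1 + k)/(8*k) (f(k) = -(k - 1)/(8*k) = -(-1 + k)/(8*k))
Z(q, O) = (1 + 252*O/251)/(2*q) (Z(q, O) = (O + (O*(1/251) + 1))/((2*q)) = (O + (O/251 + 1))*(1/(2*q)) = (O + (1 + O/251))*(1/(2*q)) = (1 + 252*O/251)*(1/(2*q)) = (1 + 252*O/251)/(2*q))
1/(889002 + Z(f(-12), 714)) = 1/(889002 + (251 + 252*714)/(502*(((⅛)*(1 - 1*(-12))/(-12))))) = 1/(889002 + (251 + 179928)/(502*(((⅛)*(-1/12)*(1 + 12))))) = 1/(889002 + (1/502)*180179/((⅛)*(-1/12)*13)) = 1/(889002 + (1/502)*180179/(-13/96)) = 1/(889002 + (1/502)*(-96/13)*180179) = 1/(889002 - 8648592/3263) = 1/(2892164934/3263) = 3263/2892164934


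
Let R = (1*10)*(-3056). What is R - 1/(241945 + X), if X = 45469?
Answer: -8783371841/287414 ≈ -30560.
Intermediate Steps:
R = -30560 (R = 10*(-3056) = -30560)
R - 1/(241945 + X) = -30560 - 1/(241945 + 45469) = -30560 - 1/287414 = -8783371841/287414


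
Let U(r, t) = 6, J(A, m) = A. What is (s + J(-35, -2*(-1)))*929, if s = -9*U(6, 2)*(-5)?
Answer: 218315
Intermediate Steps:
s = 270 (s = -9*6*(-5) = -54*(-5) = 270)
(s + J(-35, -2*(-1)))*929 = (270 - 35)*929 = 235*929 = 218315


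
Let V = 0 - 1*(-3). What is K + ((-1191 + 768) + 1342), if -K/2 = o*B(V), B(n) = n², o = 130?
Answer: -1421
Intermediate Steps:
V = 3 (V = 0 + 3 = 3)
K = -2340 (K = -260*3² = -260*9 = -2*1170 = -2340)
K + ((-1191 + 768) + 1342) = -2340 + ((-1191 + 768) + 1342) = -2340 + (-423 + 1342) = -2340 + 919 = -1421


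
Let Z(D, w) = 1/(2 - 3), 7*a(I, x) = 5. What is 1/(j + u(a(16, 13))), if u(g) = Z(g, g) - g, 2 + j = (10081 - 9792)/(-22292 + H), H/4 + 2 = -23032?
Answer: -800996/2977151 ≈ -0.26905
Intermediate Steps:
H = -92136 (H = -8 + 4*(-23032) = -8 - 92128 = -92136)
a(I, x) = 5/7 (a(I, x) = (⅐)*5 = 5/7)
Z(D, w) = -1 (Z(D, w) = 1/(-1) = -1)
j = -229145/114428 (j = -2 + (10081 - 9792)/(-22292 - 92136) = -2 + 289/(-114428) = -2 + 289*(-1/114428) = -2 - 289/114428 = -229145/114428 ≈ -2.0025)
u(g) = -1 - g
1/(j + u(a(16, 13))) = 1/(-229145/114428 + (-1 - 1*5/7)) = 1/(-229145/114428 + (-1 - 5/7)) = 1/(-229145/114428 - 12/7) = 1/(-2977151/800996) = -800996/2977151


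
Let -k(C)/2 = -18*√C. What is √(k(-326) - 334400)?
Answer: 2*√(-83600 + 9*I*√326) ≈ 0.56202 + 578.27*I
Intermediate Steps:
k(C) = 36*√C (k(C) = -(-36)*√C = 36*√C)
√(k(-326) - 334400) = √(36*√(-326) - 334400) = √(36*(I*√326) - 334400) = √(36*I*√326 - 334400) = √(-334400 + 36*I*√326)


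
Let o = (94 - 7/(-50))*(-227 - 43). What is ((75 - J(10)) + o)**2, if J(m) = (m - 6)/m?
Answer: 16056944656/25 ≈ 6.4228e+8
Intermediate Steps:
J(m) = (-6 + m)/m
o = -127089/5 (o = (94 - 7*(-1/50))*(-270) = (94 + 7/50)*(-270) = (4707/50)*(-270) = -127089/5 ≈ -25418.)
((75 - J(10)) + o)**2 = ((75 - (-6 + 10)/10) - 127089/5)**2 = ((75 - 4/10) - 127089/5)**2 = ((75 - 1*2/5) - 127089/5)**2 = ((75 - 2/5) - 127089/5)**2 = (373/5 - 127089/5)**2 = (-126716/5)**2 = 16056944656/25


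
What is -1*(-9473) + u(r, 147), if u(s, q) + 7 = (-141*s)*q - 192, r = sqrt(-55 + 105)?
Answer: 9274 - 103635*sqrt(2) ≈ -1.3729e+5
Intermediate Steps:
r = 5*sqrt(2) (r = sqrt(50) = 5*sqrt(2) ≈ 7.0711)
u(s, q) = -199 - 141*q*s (u(s, q) = -7 + ((-141*s)*q - 192) = -7 + (-141*q*s - 192) = -7 + (-192 - 141*q*s) = -199 - 141*q*s)
-1*(-9473) + u(r, 147) = -1*(-9473) + (-199 - 141*147*5*sqrt(2)) = 9473 + (-199 - 103635*sqrt(2)) = 9274 - 103635*sqrt(2)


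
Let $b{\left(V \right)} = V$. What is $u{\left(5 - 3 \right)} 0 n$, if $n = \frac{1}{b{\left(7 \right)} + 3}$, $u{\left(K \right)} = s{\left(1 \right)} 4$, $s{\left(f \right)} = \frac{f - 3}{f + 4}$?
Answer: $0$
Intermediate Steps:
$s{\left(f \right)} = \frac{-3 + f}{4 + f}$
$u{\left(K \right)} = - \frac{8}{5}$ ($u{\left(K \right)} = \frac{-3 + 1}{4 + 1} \cdot 4 = \frac{1}{5} \left(-2\right) 4 = \left(- \frac{2}{5}\right) 4 = - \frac{8}{5}$)
$n = \frac{1}{10}$ ($n = \frac{1}{7 + 3} = \frac{1}{10} \approx 0.1$)
$u{\left(5 - 3 \right)} 0 n = \left(- \frac{8}{5}\right) 0 \cdot \frac{1}{10} = 0 \cdot \frac{1}{10} = 0$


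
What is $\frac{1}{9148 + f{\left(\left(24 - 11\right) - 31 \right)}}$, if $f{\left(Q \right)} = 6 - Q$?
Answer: $\frac{1}{9172} \approx 0.00010903$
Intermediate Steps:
$\frac{1}{9148 + f{\left(\left(24 - 11\right) - 31 \right)}} = \frac{1}{9148 + \left(6 - \left(\left(24 - 11\right) - 31\right)\right)} = \frac{1}{9148 + \left(6 - \left(13 - 31\right)\right)} = \frac{1}{9148 + \left(6 - -18\right)} = \frac{1}{9148 + \left(6 + 18\right)} = \frac{1}{9148 + 24} = \frac{1}{9172}$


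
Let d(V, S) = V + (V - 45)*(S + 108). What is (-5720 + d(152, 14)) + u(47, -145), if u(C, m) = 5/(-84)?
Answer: 628819/84 ≈ 7485.9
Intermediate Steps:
u(C, m) = -5/84 (u(C, m) = 5*(-1/84) = -5/84)
d(V, S) = V + (-45 + V)*(108 + S)
(-5720 + d(152, 14)) + u(47, -145) = (-5720 + (-4860 - 45*14 + 109*152 + 14*152)) - 5/84 = (-5720 + (-4860 - 630 + 16568 + 2128)) - 5/84 = (-5720 + 13206) - 5/84 = 7486 - 5/84 = 628819/84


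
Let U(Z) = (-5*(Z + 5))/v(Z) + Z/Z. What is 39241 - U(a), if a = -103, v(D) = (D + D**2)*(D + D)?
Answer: 42462310565/1082118 ≈ 39240.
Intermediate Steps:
v(D) = 2*D*(D + D**2) (v(D) = (D + D**2)*(2*D) = 2*D*(D + D**2))
U(Z) = 1 + (-25 - 5*Z)/(2*Z**2*(1 + Z)) (U(Z) = (-5*(Z + 5))/((2*Z**2*(1 + Z))) + Z/Z = (-5*(5 + Z))*(1/(2*Z**2*(1 + Z))) + 1 = (-25 - 5*Z)*(1/(2*Z**2*(1 + Z))) + 1 = (-25 - 5*Z)/(2*Z**2*(1 + Z)) + 1 = 1 + (-25 - 5*Z)/(2*Z**2*(1 + Z)))
39241 - U(a) = 39241 - (-25 - 5*(-103) + 2*(-103)**2*(1 - 103))/(2*(-103)**2*(1 - 103)) = 39241 - (-25 + 515 + 2*10609*(-102))/(2*10609*(-102)) = 39241 - (-1)*(-25 + 515 - 2164236)/(2*10609*102) = 39241 - (-1)*(-2163746)/(2*10609*102) = 39241 - 1*1081873/1082118 = 39241 - 1081873/1082118 = 42462310565/1082118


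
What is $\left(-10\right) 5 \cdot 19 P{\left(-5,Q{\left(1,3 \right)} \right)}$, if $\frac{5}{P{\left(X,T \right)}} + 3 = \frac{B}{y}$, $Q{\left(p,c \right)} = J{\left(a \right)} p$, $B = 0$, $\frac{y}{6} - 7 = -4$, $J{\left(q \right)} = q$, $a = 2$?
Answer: $\frac{4750}{3} \approx 1583.3$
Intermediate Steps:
$y = 18$ ($y = 42 + 6 \left(-4\right) = 42 - 24 = 18$)
$Q{\left(p,c \right)} = 2 p$
$P{\left(X,T \right)} = - \frac{5}{3}$ ($P{\left(X,T \right)} = \frac{5}{-3 + \frac{0}{18}} = \frac{5}{-3 + 0 \cdot \frac{1}{18}} = \frac{5}{-3 + 0} = \frac{5}{-3} = 5 \left(- \frac{1}{3}\right) = - \frac{5}{3}$)
$\left(-10\right) 5 \cdot 19 P{\left(-5,Q{\left(1,3 \right)} \right)} = \left(-10\right) 5 \cdot 19 \left(- \frac{5}{3}\right) = \left(-50\right) 19 \left(- \frac{5}{3}\right) = \left(-950\right) \left(- \frac{5}{3}\right) = \frac{4750}{3}$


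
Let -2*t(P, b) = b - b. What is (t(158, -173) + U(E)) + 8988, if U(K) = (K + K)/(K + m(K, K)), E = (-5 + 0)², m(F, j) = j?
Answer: 8989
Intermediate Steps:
E = 25 (E = (-5)² = 25)
U(K) = 1 (U(K) = (K + K)/(K + K) = (2*K)/((2*K)) = (2*K)*(1/(2*K)) = 1)
t(P, b) = 0 (t(P, b) = -(b - b)/2 = -½*0 = 0)
(t(158, -173) + U(E)) + 8988 = (0 + 1) + 8988 = 1 + 8988 = 8989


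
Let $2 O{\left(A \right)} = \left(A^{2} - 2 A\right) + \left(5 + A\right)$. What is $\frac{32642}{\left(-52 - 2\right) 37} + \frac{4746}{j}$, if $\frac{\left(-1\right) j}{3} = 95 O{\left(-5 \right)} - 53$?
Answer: $- \frac{501785}{28971} \approx -17.32$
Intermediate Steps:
$O{\left(A \right)} = \frac{5}{2} + \frac{A^{2}}{2} - \frac{A}{2}$ ($O{\left(A \right)} = \frac{\left(A^{2} - 2 A\right) + \left(5 + A\right)}{2} = \frac{5 + A^{2} - A}{2} = \frac{5}{2} + \frac{A^{2}}{2} - \frac{A}{2}$)
$j = - \frac{9657}{2}$ ($j = - 3 \left(95 \left(\frac{5}{2} + \frac{\left(-5\right)^{2}}{2} - - \frac{5}{2}\right) - 53\right) = - 3 \left(95 \left(\frac{5}{2} + \frac{1}{2} \cdot 25 + \frac{5}{2}\right) - 53\right) = - 3 \left(95 \left(\frac{5}{2} + \frac{25}{2} + \frac{5}{2}\right) - 53\right) = - 3 \left(95 \cdot \frac{35}{2} - 53\right) = - 3 \left(\frac{3325}{2} - 53\right) = \left(-3\right) \frac{3219}{2} = - \frac{9657}{2} \approx -4828.5$)
$\frac{32642}{\left(-52 - 2\right) 37} + \frac{4746}{j} = \frac{32642}{\left(-52 - 2\right) 37} + \frac{4746}{- \frac{9657}{2}} = \frac{32642}{\left(-54\right) 37} + 4746 \left(- \frac{2}{9657}\right) = \frac{32642}{-1998} - \frac{3164}{3219} = 32642 \left(- \frac{1}{1998}\right) - \frac{3164}{3219} = - \frac{16321}{999} - \frac{3164}{3219} = - \frac{501785}{28971}$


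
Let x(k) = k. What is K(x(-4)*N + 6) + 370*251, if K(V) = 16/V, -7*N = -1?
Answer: 1764586/19 ≈ 92873.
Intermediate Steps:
N = ⅐ (N = -⅐*(-1) = ⅐ ≈ 0.14286)
K(x(-4)*N + 6) + 370*251 = 16/(-4*⅐ + 6) + 370*251 = 16/(-4/7 + 6) + 92870 = 16/(38/7) + 92870 = 16*(7/38) + 92870 = 56/19 + 92870 = 1764586/19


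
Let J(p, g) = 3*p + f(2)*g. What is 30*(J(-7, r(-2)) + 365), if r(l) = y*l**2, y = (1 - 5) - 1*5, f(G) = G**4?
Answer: -6960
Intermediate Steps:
y = -9 (y = -4 - 5 = -9)
r(l) = -9*l**2
J(p, g) = 3*p + 16*g (J(p, g) = 3*p + 2**4*g = 3*p + 16*g)
30*(J(-7, r(-2)) + 365) = 30*((3*(-7) + 16*(-9*(-2)**2)) + 365) = 30*((-21 + 16*(-9*4)) + 365) = 30*((-21 + 16*(-36)) + 365) = 30*((-21 - 576) + 365) = 30*(-597 + 365) = 30*(-232) = -6960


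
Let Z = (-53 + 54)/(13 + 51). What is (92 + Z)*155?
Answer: 912795/64 ≈ 14262.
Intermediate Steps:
Z = 1/64 ≈ 0.015625
(92 + Z)*155 = (92 + 1/64)*155 = (5889/64)*155 = 912795/64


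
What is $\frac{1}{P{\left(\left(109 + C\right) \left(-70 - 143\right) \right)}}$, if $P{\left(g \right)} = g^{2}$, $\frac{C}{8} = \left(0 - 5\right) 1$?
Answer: $\frac{1}{216001809} \approx 4.6296 \cdot 10^{-9}$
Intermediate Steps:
$C = -40$ ($C = 8 \left(0 - 5\right) 1 = 8 \left(\left(-5\right) 1\right) = 8 \left(-5\right) = -40$)
$\frac{1}{P{\left(\left(109 + C\right) \left(-70 - 143\right) \right)}} = \frac{1}{\left(\left(109 - 40\right) \left(-70 - 143\right)\right)^{2}} = \frac{1}{\left(69 \left(-213\right)\right)^{2}} = \frac{1}{\left(-14697\right)^{2}} = \frac{1}{216001809}$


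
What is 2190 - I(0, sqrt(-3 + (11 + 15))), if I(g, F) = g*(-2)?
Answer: 2190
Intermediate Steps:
I(g, F) = -2*g
2190 - I(0, sqrt(-3 + (11 + 15))) = 2190 - (-2)*0 = 2190 - 1*0 = 2190 + 0 = 2190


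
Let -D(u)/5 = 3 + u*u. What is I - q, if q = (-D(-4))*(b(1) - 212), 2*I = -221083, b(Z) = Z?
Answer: -180993/2 ≈ -90497.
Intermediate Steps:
D(u) = -15 - 5*u² (D(u) = -5*(3 + u*u) = -5*(3 + u²) = -15 - 5*u²)
I = -221083/2 (I = (½)*(-221083) = -221083/2 ≈ -1.1054e+5)
q = -20045 (q = (-(-15 - 5*(-4)²))*(1 - 212) = -(-15 - 5*16)*(-211) = -(-15 - 80)*(-211) = -1*(-95)*(-211) = 95*(-211) = -20045)
I - q = -221083/2 - 1*(-20045) = -221083/2 + 20045 = -180993/2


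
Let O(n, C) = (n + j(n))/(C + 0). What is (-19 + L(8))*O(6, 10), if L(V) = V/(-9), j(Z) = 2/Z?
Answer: -3401/270 ≈ -12.596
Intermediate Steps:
L(V) = -V/9 (L(V) = V*(-⅑) = -V/9)
O(n, C) = (n + 2/n)/C (O(n, C) = (n + 2/n)/(C + 0) = (n + 2/n)/C)
(-19 + L(8))*O(6, 10) = (-19 - ⅑*8)*((2 + 6²)/(10*6)) = (-19 - 8/9)*((⅒)*(⅙)*(2 + 36)) = -179*38/(90*6) = -179/9*19/30 = -3401/270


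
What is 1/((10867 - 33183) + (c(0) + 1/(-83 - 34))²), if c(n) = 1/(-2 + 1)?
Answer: -13689/305469800 ≈ -4.4813e-5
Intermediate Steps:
c(n) = -1 (c(n) = 1/(-1) = -1)
1/((10867 - 33183) + (c(0) + 1/(-83 - 34))²) = 1/((10867 - 33183) + (-1 + 1/(-83 - 34))²) = 1/(-22316 + (-1 + 1/(-117))²) = 1/(-22316 + (-1 - 1/117)²) = 1/(-22316 + (-118/117)²) = 1/(-22316 + 13924/13689) = 1/(-305469800/13689) = -13689/305469800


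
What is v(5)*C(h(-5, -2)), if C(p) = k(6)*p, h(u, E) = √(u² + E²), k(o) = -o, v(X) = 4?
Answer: -24*√29 ≈ -129.24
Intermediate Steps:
h(u, E) = √(E² + u²)
C(p) = -6*p (C(p) = (-1*6)*p = -6*p)
v(5)*C(h(-5, -2)) = 4*(-6*√((-2)² + (-5)²)) = 4*(-6*√(4 + 25)) = 4*(-6*√29) = -24*√29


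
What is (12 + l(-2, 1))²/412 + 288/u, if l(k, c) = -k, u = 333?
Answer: 5109/3811 ≈ 1.3406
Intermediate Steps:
(12 + l(-2, 1))²/412 + 288/u = (12 - 1*(-2))²/412 + 288/333 = (12 + 2)²*(1/412) + 288*(1/333) = 14²*(1/412) + 32/37 = 196*(1/412) + 32/37 = 49/103 + 32/37 = 5109/3811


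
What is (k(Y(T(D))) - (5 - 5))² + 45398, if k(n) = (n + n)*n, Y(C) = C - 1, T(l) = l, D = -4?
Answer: 47898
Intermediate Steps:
Y(C) = -1 + C
k(n) = 2*n² (k(n) = (2*n)*n = 2*n²)
(k(Y(T(D))) - (5 - 5))² + 45398 = (2*(-1 - 4)² - (5 - 5))² + 45398 = (2*(-5)² - 1*0)² + 45398 = (2*25 + 0)² + 45398 = (50 + 0)² + 45398 = 50² + 45398 = 2500 + 45398 = 47898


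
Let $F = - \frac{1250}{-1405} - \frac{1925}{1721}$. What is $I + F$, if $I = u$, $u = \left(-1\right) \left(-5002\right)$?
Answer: $\frac{2418861527}{483601} \approx 5001.8$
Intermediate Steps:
$u = 5002$
$I = 5002$
$F = - \frac{110675}{483601}$ ($F = \left(-1250\right) \left(- \frac{1}{1405}\right) - \frac{1925}{1721} = \frac{250}{281} - \frac{1925}{1721} = - \frac{110675}{483601} \approx -0.22886$)
$I + F = 5002 - \frac{110675}{483601} = \frac{2418861527}{483601}$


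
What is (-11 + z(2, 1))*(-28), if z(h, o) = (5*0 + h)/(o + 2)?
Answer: 868/3 ≈ 289.33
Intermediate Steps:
z(h, o) = h/(2 + o) (z(h, o) = (0 + h)/(2 + o) = h/(2 + o))
(-11 + z(2, 1))*(-28) = (-11 + 2/(2 + 1))*(-28) = (-11 + 2/3)*(-28) = (-11 + 2*(⅓))*(-28) = (-11 + ⅔)*(-28) = -31/3*(-28) = 868/3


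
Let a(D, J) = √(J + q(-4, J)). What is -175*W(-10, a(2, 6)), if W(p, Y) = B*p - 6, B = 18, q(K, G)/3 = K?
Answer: 32550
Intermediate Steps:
q(K, G) = 3*K
a(D, J) = √(-12 + J) (a(D, J) = √(J + 3*(-4)) = √(J - 12) = √(-12 + J))
W(p, Y) = -6 + 18*p (W(p, Y) = 18*p - 6 = -6 + 18*p)
-175*W(-10, a(2, 6)) = -175*(-6 + 18*(-10)) = -175*(-6 - 180) = -175*(-186) = 32550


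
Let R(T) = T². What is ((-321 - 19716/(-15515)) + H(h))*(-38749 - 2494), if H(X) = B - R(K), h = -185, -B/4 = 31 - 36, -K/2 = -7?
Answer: 317209770077/15515 ≈ 2.0445e+7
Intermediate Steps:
K = 14 (K = -2*(-7) = 14)
B = 20 (B = -4*(31 - 36) = -4*(-5) = 20)
H(X) = -176 (H(X) = 20 - 1*14² = 20 - 1*196 = 20 - 196 = -176)
((-321 - 19716/(-15515)) + H(h))*(-38749 - 2494) = ((-321 - 19716/(-15515)) - 176)*(-38749 - 2494) = ((-321 - 19716*(-1/15515)) - 176)*(-41243) = ((-321 + 19716/15515) - 176)*(-41243) = (-4960599/15515 - 176)*(-41243) = -7691239/15515*(-41243) = 317209770077/15515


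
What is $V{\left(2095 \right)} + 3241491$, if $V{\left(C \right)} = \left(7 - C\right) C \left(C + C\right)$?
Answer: $-18325326909$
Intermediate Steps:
$V{\left(C \right)} = 2 C^{2} \left(7 - C\right)$ ($V{\left(C \right)} = C \left(7 - C\right) 2 C = 2 C^{2} \left(7 - C\right)$)
$V{\left(2095 \right)} + 3241491 = 2 \cdot 2095^{2} \left(7 - 2095\right) + 3241491 = 2 \cdot 4389025 \left(7 - 2095\right) + 3241491 = 2 \cdot 4389025 \left(-2088\right) + 3241491 = -18328568400 + 3241491 = -18325326909$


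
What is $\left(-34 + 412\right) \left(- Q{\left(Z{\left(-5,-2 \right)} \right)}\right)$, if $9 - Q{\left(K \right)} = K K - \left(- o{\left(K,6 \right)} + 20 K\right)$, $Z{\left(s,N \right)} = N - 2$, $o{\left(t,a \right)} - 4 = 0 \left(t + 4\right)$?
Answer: $34398$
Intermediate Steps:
$o{\left(t,a \right)} = 4$ ($o{\left(t,a \right)} = 4 + 0 \left(t + 4\right) = 4 + 0 \left(4 + t\right) = 4 + 0 = 4$)
$Z{\left(s,N \right)} = -2 + N$
$Q{\left(K \right)} = 5 - K^{2} + 20 K$ ($Q{\left(K \right)} = 9 - \left(K K - \left(-4 + 20 K\right)\right) = 9 - \left(K^{2} - \left(-4 + 20 K\right)\right) = 9 - \left(4 + K^{2} - 20 K\right) = 5 - K^{2} + 20 K$)
$\left(-34 + 412\right) \left(- Q{\left(Z{\left(-5,-2 \right)} \right)}\right) = \left(-34 + 412\right) \left(- (5 - \left(-2 - 2\right)^{2} + 20 \left(-2 - 2\right))\right) = 378 \left(- (5 - \left(-4\right)^{2} + 20 \left(-4\right))\right) = 378 \left(- (5 - 16 - 80)\right) = 378 \left(\left(-1\right) \left(-91\right)\right) = 378 \cdot 91 = 34398$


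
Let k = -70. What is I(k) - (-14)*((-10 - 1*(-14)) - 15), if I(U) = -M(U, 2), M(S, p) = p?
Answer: -156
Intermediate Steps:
I(U) = -2 (I(U) = -1*2 = -2)
I(k) - (-14)*((-10 - 1*(-14)) - 15) = -2 - (-14)*((-10 - 1*(-14)) - 15) = -2 - (-14)*((-10 + 14) - 15) = -2 - (-14)*(4 - 15) = -2 - (-14)*(-11) = -2 - 1*154 = -2 - 154 = -156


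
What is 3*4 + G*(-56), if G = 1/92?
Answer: 262/23 ≈ 11.391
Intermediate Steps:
G = 1/92 ≈ 0.010870
3*4 + G*(-56) = 3*4 + (1/92)*(-56) = 12 - 14/23 = 262/23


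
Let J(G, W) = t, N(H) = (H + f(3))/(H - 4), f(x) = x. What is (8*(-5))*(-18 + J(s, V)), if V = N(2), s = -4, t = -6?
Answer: 960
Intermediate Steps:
N(H) = (3 + H)/(-4 + H) (N(H) = (H + 3)/(H - 4) = (3 + H)/(-4 + H))
V = -5/2 (V = (3 + 2)/(-4 + 2) = 5/(-2) = -½*5 = -5/2 ≈ -2.5000)
J(G, W) = -6
(8*(-5))*(-18 + J(s, V)) = (8*(-5))*(-18 - 6) = -40*(-24) = 960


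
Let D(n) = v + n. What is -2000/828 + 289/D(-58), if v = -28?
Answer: -102823/17802 ≈ -5.7759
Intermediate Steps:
D(n) = -28 + n
-2000/828 + 289/D(-58) = -2000/828 + 289/(-28 - 58) = -2000*1/828 + 289/(-86) = -500/207 + 289*(-1/86) = -500/207 - 289/86 = -102823/17802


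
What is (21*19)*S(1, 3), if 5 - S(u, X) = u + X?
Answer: 399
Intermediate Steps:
S(u, X) = 5 - X - u (S(u, X) = 5 - (u + X) = 5 - (X + u) = 5 + (-X - u) = 5 - X - u)
(21*19)*S(1, 3) = (21*19)*(5 - 1*3 - 1*1) = 399*(5 - 3 - 1) = 399*1 = 399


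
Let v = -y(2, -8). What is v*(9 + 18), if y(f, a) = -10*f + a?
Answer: 756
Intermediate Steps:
y(f, a) = a - 10*f
v = 28 (v = -(-8 - 10*2) = -(-8 - 20) = -1*(-28) = 28)
v*(9 + 18) = 28*(9 + 18) = 28*27 = 756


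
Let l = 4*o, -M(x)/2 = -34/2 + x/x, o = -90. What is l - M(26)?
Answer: -392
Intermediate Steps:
M(x) = 32 (M(x) = -2*(-34/2 + x/x) = -2*(-34*1/2 + 1) = -2*(-17 + 1) = -2*(-16) = 32)
l = -360 (l = 4*(-90) = -360)
l - M(26) = -360 - 1*32 = -360 - 32 = -392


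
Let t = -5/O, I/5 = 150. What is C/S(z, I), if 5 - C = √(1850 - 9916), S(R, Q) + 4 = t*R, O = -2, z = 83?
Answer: 10/407 - 2*I*√8066/407 ≈ 0.02457 - 0.44133*I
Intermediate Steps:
I = 750 (I = 5*150 = 750)
t = 5/2 (t = -5/(-2) = -5*(-½) = 5/2 ≈ 2.5000)
S(R, Q) = -4 + 5*R/2
C = 5 - I*√8066 (C = 5 - √(1850 - 9916) = 5 - √(-8066) = 5 - I*√8066 ≈ 5.0 - 89.811*I)
C/S(z, I) = (5 - I*√8066)/(-4 + (5/2)*83) = (5 - I*√8066)/(-4 + 415/2) = (5 - I*√8066)/(407/2) = (5 - I*√8066)*(2/407) = 10/407 - 2*I*√8066/407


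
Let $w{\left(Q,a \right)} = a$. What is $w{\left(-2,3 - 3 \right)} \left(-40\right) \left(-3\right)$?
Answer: $0$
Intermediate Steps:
$w{\left(-2,3 - 3 \right)} \left(-40\right) \left(-3\right) = \left(3 - 3\right) \left(-40\right) \left(-3\right) = 0 \left(-40\right) \left(-3\right) = 0 \left(-3\right) = 0$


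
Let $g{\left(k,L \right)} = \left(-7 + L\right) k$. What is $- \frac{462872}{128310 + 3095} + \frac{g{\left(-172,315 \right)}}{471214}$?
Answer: $- \frac{112536538944}{30959937835} \approx -3.6349$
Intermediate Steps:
$g{\left(k,L \right)} = k \left(-7 + L\right)$
$- \frac{462872}{128310 + 3095} + \frac{g{\left(-172,315 \right)}}{471214} = - \frac{462872}{128310 + 3095} + \frac{\left(-172\right) \left(-7 + 315\right)}{471214} = - \frac{462872}{131405} + \left(-172\right) 308 \cdot \frac{1}{471214} = \left(-462872\right) \frac{1}{131405} - \frac{26488}{235607} = - \frac{462872}{131405} - \frac{26488}{235607} = - \frac{112536538944}{30959937835}$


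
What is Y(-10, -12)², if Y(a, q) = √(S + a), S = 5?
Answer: -5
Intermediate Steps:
Y(a, q) = √(5 + a)
Y(-10, -12)² = (√(5 - 10))² = (√(-5))² = (I*√5)² = -5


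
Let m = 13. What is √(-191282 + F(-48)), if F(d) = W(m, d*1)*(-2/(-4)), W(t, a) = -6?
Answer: I*√191285 ≈ 437.36*I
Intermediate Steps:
F(d) = -3 (F(d) = -(-12)/(-4) = -(-12)*(-1)/4 = -6*½ = -3)
√(-191282 + F(-48)) = √(-191282 - 3) = √(-191285) = I*√191285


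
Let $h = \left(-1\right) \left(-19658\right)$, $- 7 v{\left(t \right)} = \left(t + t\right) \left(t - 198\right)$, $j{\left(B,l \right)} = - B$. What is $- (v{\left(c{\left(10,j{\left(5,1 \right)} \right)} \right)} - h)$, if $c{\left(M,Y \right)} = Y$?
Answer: $19948$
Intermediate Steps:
$v{\left(t \right)} = - \frac{2 t \left(-198 + t\right)}{7}$ ($v{\left(t \right)} = - \frac{\left(t + t\right) \left(t - 198\right)}{7} = - \frac{2 t \left(-198 + t\right)}{7}$)
$h = 19658$
$- (v{\left(c{\left(10,j{\left(5,1 \right)} \right)} \right)} - h) = - (\frac{2 \left(\left(-1\right) 5\right) \left(198 - \left(-1\right) 5\right)}{7} - 19658) = - (\frac{2}{7} \left(-5\right) \left(198 - -5\right) - 19658) = - (\frac{2}{7} \left(-5\right) \left(198 + 5\right) - 19658) = - (\frac{2}{7} \left(-5\right) 203 - 19658) = - (-290 - 19658) = \left(-1\right) \left(-19948\right) = 19948$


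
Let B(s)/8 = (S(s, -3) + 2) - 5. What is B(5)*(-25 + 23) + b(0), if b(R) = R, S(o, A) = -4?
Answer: 112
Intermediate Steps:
B(s) = -56 (B(s) = 8*((-4 + 2) - 5) = 8*(-2 - 5) = 8*(-7) = -56)
B(5)*(-25 + 23) + b(0) = -56*(-25 + 23) + 0 = -56*(-2) + 0 = 112 + 0 = 112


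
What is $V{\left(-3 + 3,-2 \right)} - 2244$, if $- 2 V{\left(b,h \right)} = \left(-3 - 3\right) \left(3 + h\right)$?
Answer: $-2241$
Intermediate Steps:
$V{\left(b,h \right)} = 9 + 3 h$ ($V{\left(b,h \right)} = - \frac{\left(-3 - 3\right) \left(3 + h\right)}{2} = - \frac{\left(-6\right) \left(3 + h\right)}{2} = - \frac{-18 - 6 h}{2} = 9 + 3 h$)
$V{\left(-3 + 3,-2 \right)} - 2244 = \left(9 + 3 \left(-2\right)\right) - 2244 = \left(9 - 6\right) - 2244 = 3 - 2244 = -2241$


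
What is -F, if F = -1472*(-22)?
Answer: -32384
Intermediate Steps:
F = 32384
-F = -1*32384 = -32384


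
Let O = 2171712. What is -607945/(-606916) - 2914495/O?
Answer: -112143048895/329511690048 ≈ -0.34033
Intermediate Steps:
-607945/(-606916) - 2914495/O = -607945/(-606916) - 2914495/2171712 = -607945*(-1/606916) - 2914495*1/2171712 = 607945/606916 - 2914495/2171712 = -112143048895/329511690048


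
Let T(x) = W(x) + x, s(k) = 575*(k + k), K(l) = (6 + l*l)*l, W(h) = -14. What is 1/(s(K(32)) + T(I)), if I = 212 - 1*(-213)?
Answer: 1/37904411 ≈ 2.6382e-8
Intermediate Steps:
K(l) = l*(6 + l**2) (K(l) = (6 + l**2)*l = l*(6 + l**2))
s(k) = 1150*k (s(k) = 575*(2*k) = 1150*k)
I = 425 (I = 212 + 213 = 425)
T(x) = -14 + x
1/(s(K(32)) + T(I)) = 1/(1150*(32*(6 + 32**2)) + (-14 + 425)) = 1/(1150*(32*(6 + 1024)) + 411) = 1/(1150*(32*1030) + 411) = 1/(1150*32960 + 411) = 1/(37904000 + 411) = 1/37904411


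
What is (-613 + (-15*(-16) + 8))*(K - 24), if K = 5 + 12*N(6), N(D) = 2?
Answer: -1825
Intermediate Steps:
K = 29 (K = 5 + 12*2 = 5 + 24 = 29)
(-613 + (-15*(-16) + 8))*(K - 24) = (-613 + (-15*(-16) + 8))*(29 - 24) = (-613 + (240 + 8))*5 = (-613 + 248)*5 = -365*5 = -1825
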